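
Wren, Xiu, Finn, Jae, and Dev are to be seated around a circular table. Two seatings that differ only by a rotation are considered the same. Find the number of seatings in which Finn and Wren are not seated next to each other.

All circular seatings of 5 people number (4)! = 24.
Those with Finn next to Wren: fuse the pair into one unit and seat 4 units around a circle — 2·(3)! = 12.
Subtracting, 24 − 12 = 12.

12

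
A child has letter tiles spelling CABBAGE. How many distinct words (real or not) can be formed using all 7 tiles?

The 7 letters of CABBAGE have repeats: A appearing twice and B appearing twice.
The number of distinct arrangements is 7!/(2!·2!) = 5040/4 = 1260.

1260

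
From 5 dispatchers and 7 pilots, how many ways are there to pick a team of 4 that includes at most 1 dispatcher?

Split by how many dispatchers are chosen (0 through 1).
Sum: C(5,0)·C(7,4) + C(5,1)·C(7,3) = 35 + 175 = 210.

210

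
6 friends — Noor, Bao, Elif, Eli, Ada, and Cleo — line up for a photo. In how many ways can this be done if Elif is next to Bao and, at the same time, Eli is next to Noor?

96

Treat {Elif,Bao} as one block (2 orders) and {Eli,Noor} as another (2 orders).
That leaves 4 units to arrange: 2 × 2 × 4! = 4 × 24 = 96.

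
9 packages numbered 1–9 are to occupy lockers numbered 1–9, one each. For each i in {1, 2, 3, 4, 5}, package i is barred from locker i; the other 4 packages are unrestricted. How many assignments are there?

Let Aᵢ (for 1 ≤ i ≤ 5) be the placements that put package i in its forbidden locker. Any j of these fix j positions, leaving (9−j)! ways to fill the rest, and there are C(5,j) ways to pick which j.
By inclusion–exclusion, the number of valid placements is Σ_{j=0}^{5} (−1)^j C(5,j)·(9−j)!.
Computing: 362880 − 201600 + 50400 − 7200 + 600 − 24 = 205056.

205056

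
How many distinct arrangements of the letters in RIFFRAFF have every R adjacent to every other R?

210

Treat the 2 copies of R as a single block. The multiset to arrange is then {RR, A, F, F, F, F, I}, 7 items in all.
That gives (7)!/(4!) = 210 arrangements.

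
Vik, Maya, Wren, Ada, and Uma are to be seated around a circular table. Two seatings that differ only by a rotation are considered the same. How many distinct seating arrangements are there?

24

Seat Vik anywhere (absorbing the rotational symmetry), then permute the other 4: (4)! = 24.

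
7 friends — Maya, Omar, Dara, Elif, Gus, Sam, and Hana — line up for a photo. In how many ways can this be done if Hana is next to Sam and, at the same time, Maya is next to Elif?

Treat {Hana,Sam} as one block (2 orders) and {Maya,Elif} as another (2 orders).
That leaves 5 units to arrange: 2 × 2 × 5! = 4 × 120 = 480.

480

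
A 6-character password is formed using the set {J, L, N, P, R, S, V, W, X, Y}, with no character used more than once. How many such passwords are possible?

151200

With no repetition, fill the 6 characters in order: 10 choices, then 9, down to 5.
10 × 9 × 8 × 7 × 6 × 5 = 151200.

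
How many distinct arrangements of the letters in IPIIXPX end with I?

90

With the last slot taken by I, it remains to arrange the other 6 letters (PIIXPX).
Those 6 letters have I appearing twice, P appearing twice, and X appearing twice, giving (6)!/(2!·2!·2!) = 90.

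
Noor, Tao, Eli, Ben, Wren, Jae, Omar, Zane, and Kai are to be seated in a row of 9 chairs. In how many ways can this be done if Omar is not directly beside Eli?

282240

Of the 9! = 362880 arrangements, those with Omar and Eli adjacent number 2 × 8! = 80640 (treat the pair as a block with 2 internal orders).
So 362880 − 80640 = 282240 arrangements keep them apart.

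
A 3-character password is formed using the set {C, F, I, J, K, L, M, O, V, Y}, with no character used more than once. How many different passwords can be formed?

This is a permutation of 3 out of 10: P(10,3) = 10!/7!.
10 × 9 × 8 = 720.

720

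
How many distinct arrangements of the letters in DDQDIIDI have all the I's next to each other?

Treat the 3 copies of I as a single block. The multiset to arrange is then {III, D, D, D, D, Q}, 6 items in all.
That gives (6)!/(4!) = 30 arrangements.

30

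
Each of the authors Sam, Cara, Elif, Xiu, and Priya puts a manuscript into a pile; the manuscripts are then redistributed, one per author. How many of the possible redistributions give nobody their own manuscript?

44

This is the derangement count D_5: permutations of 5 items with no fixed point.
By inclusion–exclusion this is Σ_{j=0}^{5} (−1)^j C(5,j)·(5−j)!.
Computing: 120 − 120 + 60 − 20 + 5 − 1 = 44.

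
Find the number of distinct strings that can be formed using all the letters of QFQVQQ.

Letter multiplicities in QFQVQQ: F×1, Q×4, V×1.
The number of distinct arrangements is 6!/(4!) = 720/24 = 30.

30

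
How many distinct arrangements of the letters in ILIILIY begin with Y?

15

Fix Y in the first position and arrange the remaining 6 letters.
Those 6 letters have I appearing 4 times and L appearing twice, giving (6)!/(4!·2!) = 15.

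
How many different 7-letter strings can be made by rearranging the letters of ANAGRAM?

840

Letter multiplicities in ANAGRAM: A×3, G×1, M×1, N×1, R×1.
So there are 7! / (3!) = 840 distinguishable arrangements.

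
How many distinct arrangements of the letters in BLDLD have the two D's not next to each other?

There are 5!/(2!·2!) = 30 arrangements of BLDLD in total.
Arrangements with the D's together: treat DD as one letter, giving (4)!/(2!) = 12.
Subtracting, 30 − 12 = 18 arrangements keep the D's apart.

18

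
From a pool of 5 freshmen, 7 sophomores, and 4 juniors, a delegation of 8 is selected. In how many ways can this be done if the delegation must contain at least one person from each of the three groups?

Total 8-person selections from all 16: C(16,8) = 12870.
Selections missing a whole group: no freshmen → C(11,8) = 165; no sophomores → C(9,8) = 9; no juniors → C(12,8) = 495.
Add back selections omitting two groups (i.e. drawn from a single group): C(5,8) + C(7,8) + C(4,8) = 0.
By inclusion–exclusion: 12870 − 669 + 0 = 12201.

12201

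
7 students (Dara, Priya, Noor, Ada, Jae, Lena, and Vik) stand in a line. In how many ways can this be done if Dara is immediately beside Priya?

1440

Place the 5 others and the Dara-Priya pair as 6 objects in a line; the pair has 2 internal arrangements.
So the count is 2·(6)! = 1440.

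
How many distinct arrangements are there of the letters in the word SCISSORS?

SCISSORS has 8 letters with S appearing 4 times.
So there are 8! / (4!) = 1680 distinguishable arrangements.

1680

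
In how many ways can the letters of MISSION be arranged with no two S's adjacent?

There are 7!/(2!·2!) = 1260 arrangements of MISSION in total.
Arrangements with the S's together: treat SS as one letter, giving (6)!/(2!) = 360.
Subtracting, 1260 − 360 = 900 arrangements keep the S's apart.

900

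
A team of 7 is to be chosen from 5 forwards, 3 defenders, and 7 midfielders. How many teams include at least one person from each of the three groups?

With no constraint there are C(15,7) = 6435 possible selections.
Subtract selections that omit an entire group: no forwards → C(10,7) = 120; no defenders → C(12,7) = 792; no midfielders → C(8,7) = 8.
Add back selections omitting two groups (i.e. drawn from a single group): C(5,7) + C(3,7) + C(7,7) = 1.
By inclusion–exclusion: 6435 − 920 + 1 = 5516.

5516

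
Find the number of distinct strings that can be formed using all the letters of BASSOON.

1260

The 7 letters of BASSOON have repeats: O appearing twice and S appearing twice.
So there are 7! / (2!·2!) = 1260 distinguishable arrangements.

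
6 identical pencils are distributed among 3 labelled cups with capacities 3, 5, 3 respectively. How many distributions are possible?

By stars and bars, unrestricted non-negative solutions to x_1+…+x_3 = 6 number C(6+2,2) = 28.
Subtract solutions that violate a single cap (substitute x_i' = x_i − (cap_i+1)): x_1 ≥ 4 gives C(4,2) = 6; x_2 ≥ 6 gives C(2,2) = 1; x_3 ≥ 4 gives C(4,2) = 6. Together 13.
No two caps can be exceeded simultaneously, so the pair terms are all 0.
By inclusion–exclusion the count is 28 − 13 + 0 = 15.

15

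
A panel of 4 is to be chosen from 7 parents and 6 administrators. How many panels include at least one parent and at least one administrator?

665

Total 4-person selections from all 13: C(13,4) = 715.
Subtract selections that omit an entire group: no parents → C(6,4) = 15; no administrators → C(7,4) = 35.
Both groups omitted at once is impossible, so 715 − 50 = 665.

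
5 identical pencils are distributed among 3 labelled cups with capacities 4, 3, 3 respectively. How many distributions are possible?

Ignoring the caps, the number of non-negative solutions to x_1+…+x_3 = 5 is C(7,2) = 21.
Subtract solutions that violate a single cap (substitute x_i' = x_i − (cap_i+1)): x_1 ≥ 5 gives C(2,2) = 1; x_2 ≥ 4 gives C(3,2) = 3; x_3 ≥ 4 gives C(3,2) = 3. Together 7.
No two caps can be exceeded simultaneously, so the pair terms are all 0.
By inclusion–exclusion the count is 21 − 7 + 0 = 14.

14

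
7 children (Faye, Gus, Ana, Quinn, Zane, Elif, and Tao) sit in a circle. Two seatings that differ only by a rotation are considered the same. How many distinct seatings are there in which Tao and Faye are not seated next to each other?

480

Without the restriction there are (6)! = 720 seatings.
Seatings with Tao beside Faye: treat them as a block with 2 internal orders, giving 2 × (5)! = 240.
Subtracting, 720 − 240 = 480.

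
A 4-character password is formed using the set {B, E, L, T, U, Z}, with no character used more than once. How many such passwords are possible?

360

This is a permutation of 4 out of 6: P(6,4) = 6!/2!.
6 × 5 × 4 × 3 = 360.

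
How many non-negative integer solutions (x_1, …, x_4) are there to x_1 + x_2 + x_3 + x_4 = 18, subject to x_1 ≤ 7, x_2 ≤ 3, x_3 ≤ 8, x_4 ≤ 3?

20

Ignoring the caps, the number of non-negative solutions to x_1+…+x_4 = 18 is C(21,3) = 1330.
Subtract solutions that violate a single cap (substitute x_i' = x_i − (cap_i+1)): x_1 ≥ 8 gives C(13,3) = 286; x_2 ≥ 4 gives C(17,3) = 680; x_3 ≥ 9 gives C(12,3) = 220; x_4 ≥ 4 gives C(17,3) = 680. Together 1866.
Add back pairs where two caps are both exceeded: 84 + 4 + 84 + 56 + 286 + 56 = 570.
Subtract triples: 0 + 10 + 0 + 4 = 14.
By inclusion–exclusion the count is 1330 − 1866 + 570 − 14 = 20.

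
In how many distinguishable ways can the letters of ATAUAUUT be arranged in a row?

ATAUAUUT has 8 letters with A appearing 3 times, T appearing twice, and U appearing 3 times.
Dividing 8! = 40320 by 3!·3!·2! = 72 for the repeated letters gives 560.

560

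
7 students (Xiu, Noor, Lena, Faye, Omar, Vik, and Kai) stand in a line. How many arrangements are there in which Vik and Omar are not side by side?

3600

There are 7! = 5040 arrangements in all. If Vik and Omar are adjacent, merging them into one block gives 2·(6)! = 1440 arrangements.
So 5040 − 1440 = 3600 arrangements keep them apart.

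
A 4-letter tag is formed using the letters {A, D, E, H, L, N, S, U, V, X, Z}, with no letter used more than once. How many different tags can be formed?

Choose and order 4 of the 11 symbols: the first letter has 11 options, the next 10, then 9, 8.
11 × 10 × 9 × 8 = 7920.

7920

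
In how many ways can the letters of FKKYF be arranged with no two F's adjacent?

18

There are 5!/(2!·2!) = 30 arrangements of FKKYF in total.
Arrangements with the F's together: treat FF as one letter, giving (4)!/(2!) = 12.
Subtracting, 30 − 12 = 18 arrangements keep the F's apart.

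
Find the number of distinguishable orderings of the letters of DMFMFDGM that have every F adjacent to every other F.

Treat the 2 copies of F as a single block. The multiset to arrange is then {FF, D, D, G, M, M, M}, 7 items in all.
That gives (7)!/(3!·2!) = 420 arrangements.

420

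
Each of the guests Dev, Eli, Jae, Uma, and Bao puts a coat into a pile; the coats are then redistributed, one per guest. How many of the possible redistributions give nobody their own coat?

Count assignments avoiding every fixed point. For any j of the 5 guests fixed to their own coat, the other 5−j can be arranged in (5−j)! ways.
By inclusion–exclusion this is Σ_{j=0}^{5} (−1)^j C(5,j)·(5−j)!.
Computing: 120 − 120 + 60 − 20 + 5 − 1 = 44.

44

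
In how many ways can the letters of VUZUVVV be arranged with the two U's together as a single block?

Treat the 2 copies of U as a single block. The multiset to arrange is then {UU, V, V, V, V, Z}, 6 items in all.
That gives (6)!/(4!) = 30 arrangements.

30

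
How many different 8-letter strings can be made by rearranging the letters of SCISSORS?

Letter multiplicities in SCISSORS: C×1, I×1, O×1, R×1, S×4.
So there are 8! / (4!) = 1680 distinguishable arrangements.

1680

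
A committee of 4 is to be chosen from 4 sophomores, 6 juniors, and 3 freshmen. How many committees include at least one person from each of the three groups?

360

Unrestricted: C(13,4) = 715 ways to pick any 4 of the 13.
Selections missing a whole group: no sophomores → C(9,4) = 126; no juniors → C(7,4) = 35; no freshmen → C(10,4) = 210.
Add back selections omitting two groups (i.e. drawn from a single group): C(4,4) + C(6,4) + C(3,4) = 16.
By inclusion–exclusion: 715 − 371 + 16 = 360.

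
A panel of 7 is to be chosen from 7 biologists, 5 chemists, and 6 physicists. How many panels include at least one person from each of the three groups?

28987

With no constraint there are C(18,7) = 31824 possible selections.
Selections missing a whole group: no biologists → C(11,7) = 330; no chemists → C(13,7) = 1716; no physicists → C(12,7) = 792.
Add back selections omitting two groups (i.e. drawn from a single group): C(7,7) + C(5,7) + C(6,7) = 1.
By inclusion–exclusion: 31824 − 2838 + 1 = 28987.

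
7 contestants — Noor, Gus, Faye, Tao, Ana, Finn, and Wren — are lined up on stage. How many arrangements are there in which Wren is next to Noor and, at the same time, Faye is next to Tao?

480

Treat {Wren,Noor} as one block (2 orders) and {Faye,Tao} as another (2 orders).
That leaves 5 units to arrange: 2 × 2 × 5! = 4 × 120 = 480.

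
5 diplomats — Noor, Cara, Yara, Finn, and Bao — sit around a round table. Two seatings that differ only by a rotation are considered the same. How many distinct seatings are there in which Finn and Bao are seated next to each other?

12

Glue Finn and Bao into a block (2 internal orders). Seating 4 units around a circle gives (3)! arrangements.
So 2 × (3)! = 2 × 6 = 12.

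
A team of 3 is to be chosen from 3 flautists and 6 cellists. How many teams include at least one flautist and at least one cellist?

Total 3-person selections from all 9: C(9,3) = 84.
Subtract selections that omit an entire group: no flautists → C(6,3) = 20; no cellists → C(3,3) = 1.
Both groups omitted at once is impossible, so 84 − 21 = 63.

63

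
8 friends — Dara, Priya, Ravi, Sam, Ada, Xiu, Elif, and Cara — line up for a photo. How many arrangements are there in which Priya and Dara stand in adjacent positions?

Glue Priya and Dara into one block (2 internal orders), leaving 7 units to arrange in a row.
So the count is 2·(7)! = 10080.

10080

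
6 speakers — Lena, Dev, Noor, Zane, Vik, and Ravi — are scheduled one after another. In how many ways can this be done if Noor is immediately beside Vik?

Glue Noor and Vik into one block (2 internal orders), leaving 5 units to arrange in a row.
So the count is 2·(5)! = 240.

240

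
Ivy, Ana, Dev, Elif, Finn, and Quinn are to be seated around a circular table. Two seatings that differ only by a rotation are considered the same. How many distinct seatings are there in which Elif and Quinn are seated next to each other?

48

Glue Elif and Quinn into a block (2 internal orders). Seating 5 units around a circle gives (4)! arrangements.
So 2 × (4)! = 2 × 24 = 48.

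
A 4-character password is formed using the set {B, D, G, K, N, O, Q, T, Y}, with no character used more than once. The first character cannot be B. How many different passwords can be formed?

2688

The first character has 9−1 = 8 choices (anything except B).
The remaining 3 characters are filled from the other 8 symbols without repetition: 8 × 7 × 6 = 336.
Total: 8 × 336 = 2688.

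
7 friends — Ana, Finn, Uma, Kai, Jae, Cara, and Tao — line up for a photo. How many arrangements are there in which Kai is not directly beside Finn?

3600

There are 7! = 5040 arrangements in all. If Kai and Finn are adjacent, merging them into one block gives 2·(6)! = 1440 arrangements.
So 5040 − 1440 = 3600 arrangements keep them apart.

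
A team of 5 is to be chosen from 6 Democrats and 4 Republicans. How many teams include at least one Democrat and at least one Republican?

Unrestricted: C(10,5) = 252 ways to pick any 5 of the 10.
Selections missing a whole group: no Democrats → C(4,5) = 0; no Republicans → C(6,5) = 6.
Both groups omitted at once is impossible, so 252 − 6 = 246.

246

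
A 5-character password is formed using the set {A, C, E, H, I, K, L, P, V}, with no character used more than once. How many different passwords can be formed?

15120

Choose and order 5 of the 9 symbols: the first character has 9 options, the next 8, and so on down to 5.
That product is 9 × 8 × 7 × 6 × 5 = 15120.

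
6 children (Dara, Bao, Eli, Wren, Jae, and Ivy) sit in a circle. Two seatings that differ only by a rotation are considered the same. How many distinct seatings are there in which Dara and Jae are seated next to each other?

Glue Dara and Jae into a block (2 internal orders). Seating 5 units around a circle gives (4)! arrangements.
So 2 × (4)! = 2 × 24 = 48.

48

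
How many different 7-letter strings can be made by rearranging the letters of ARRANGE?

Letter multiplicities in ARRANGE: A×2, E×1, G×1, N×1, R×2.
Dividing 7! = 5040 by 2!·2! = 4 for the repeated letters gives 1260.

1260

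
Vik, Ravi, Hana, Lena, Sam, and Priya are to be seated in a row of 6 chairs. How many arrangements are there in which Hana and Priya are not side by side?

480

Of the 6! = 720 arrangements, those with Hana and Priya adjacent number 2 × 5! = 240 (treat the pair as a block with 2 internal orders).
Complementary counting: 720 − 240 = 480.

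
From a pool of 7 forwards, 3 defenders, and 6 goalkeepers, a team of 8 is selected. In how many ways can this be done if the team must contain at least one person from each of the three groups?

With no constraint there are C(16,8) = 12870 possible selections.
Selections missing a whole group: no forwards → C(9,8) = 9; no defenders → C(13,8) = 1287; no goalkeepers → C(10,8) = 45.
Add back selections omitting two groups (i.e. drawn from a single group): C(7,8) + C(3,8) + C(6,8) = 0.
By inclusion–exclusion: 12870 − 1341 + 0 = 11529.

11529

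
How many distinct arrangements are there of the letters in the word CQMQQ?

20

The 5 letters of CQMQQ have repeats: Q appearing 3 times.
The number of distinct arrangements is 5!/(3!) = 120/6 = 20.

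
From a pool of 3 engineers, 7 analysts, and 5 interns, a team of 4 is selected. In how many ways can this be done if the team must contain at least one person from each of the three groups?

Total 4-person selections from all 15: C(15,4) = 1365.
Subtract selections that omit an entire group: no engineers → C(12,4) = 495; no analysts → C(8,4) = 70; no interns → C(10,4) = 210.
Add back selections omitting two groups (i.e. drawn from a single group): C(3,4) + C(7,4) + C(5,4) = 40.
By inclusion–exclusion: 1365 − 775 + 40 = 630.

630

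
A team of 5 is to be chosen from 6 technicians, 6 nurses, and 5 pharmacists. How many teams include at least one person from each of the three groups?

Total 5-person selections from all 17: C(17,5) = 6188.
Subtract selections that omit an entire group: no technicians → C(11,5) = 462; no nurses → C(11,5) = 462; no pharmacists → C(12,5) = 792.
Add back selections omitting two groups (i.e. drawn from a single group): C(6,5) + C(6,5) + C(5,5) = 13.
By inclusion–exclusion: 6188 − 1716 + 13 = 4485.

4485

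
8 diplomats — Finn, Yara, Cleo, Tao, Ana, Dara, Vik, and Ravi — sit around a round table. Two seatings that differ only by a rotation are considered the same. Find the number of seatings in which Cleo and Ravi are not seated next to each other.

Without the restriction there are (7)! = 5040 seatings.
Those with Cleo next to Ravi: fuse the pair into one unit and seat 7 units around a circle — 2·(6)! = 1440.
Subtracting, 5040 − 1440 = 3600.

3600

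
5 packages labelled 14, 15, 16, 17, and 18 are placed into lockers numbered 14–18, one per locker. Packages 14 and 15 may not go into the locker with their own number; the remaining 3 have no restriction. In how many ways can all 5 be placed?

Let Aᵢ (for i ∈ {14, 15}) be the placements that put package i in its forbidden locker. Any j of these fix j positions, leaving (5−j)! ways to fill the rest, and there are C(2,j) ways to pick which j.
By inclusion–exclusion, the number of valid placements is Σ_{j=0}^{2} (−1)^j C(2,j)·(5−j)!.
Computing: 120 − 48 + 6 = 78.

78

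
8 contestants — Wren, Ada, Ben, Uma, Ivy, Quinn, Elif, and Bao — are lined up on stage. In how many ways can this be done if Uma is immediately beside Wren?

10080

Glue Uma and Wren into one block (2 internal orders), leaving 7 units to arrange in a row.
So the count is 2·(7)! = 10080.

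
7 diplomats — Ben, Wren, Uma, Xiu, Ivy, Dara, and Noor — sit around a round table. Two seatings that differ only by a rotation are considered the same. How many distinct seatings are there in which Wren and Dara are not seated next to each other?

480

Without the restriction there are (6)! = 720 seatings.
Seatings with Wren beside Dara: treat them as a block with 2 internal orders, giving 2 × (5)! = 240.
Subtracting, 720 − 240 = 480.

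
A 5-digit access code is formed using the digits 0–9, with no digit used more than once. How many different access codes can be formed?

30240

Choose and order 5 of the 10 symbols: the first digit has 10 options, the next 9, and so on down to 6.
That product is 10 × 9 × 8 × 7 × 6 = 30240.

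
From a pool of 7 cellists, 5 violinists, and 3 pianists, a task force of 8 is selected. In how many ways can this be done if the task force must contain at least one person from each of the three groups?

Total 8-person selections from all 15: C(15,8) = 6435.
Subtract selections that omit an entire group: no cellists → C(8,8) = 1; no violinists → C(10,8) = 45; no pianists → C(12,8) = 495.
Add back selections omitting two groups (i.e. drawn from a single group): C(7,8) + C(5,8) + C(3,8) = 0.
By inclusion–exclusion: 6435 − 541 + 0 = 5894.

5894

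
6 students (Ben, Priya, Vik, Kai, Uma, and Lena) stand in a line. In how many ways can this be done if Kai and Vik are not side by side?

480

There are 6! = 720 arrangements in all. If Kai and Vik are adjacent, merging them into one block gives 2·(5)! = 240 arrangements.
So 720 − 240 = 480 arrangements keep them apart.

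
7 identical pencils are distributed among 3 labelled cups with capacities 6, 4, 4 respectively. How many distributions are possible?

Without the upper bounds there are C(9,2) = 36 ways to split 7 among 3 cups.
Subtract solutions that violate a single cap (substitute x_i' = x_i − (cap_i+1)): x_1 ≥ 7 gives C(2,2) = 1; x_2 ≥ 5 gives C(4,2) = 6; x_3 ≥ 5 gives C(4,2) = 6. Together 13.
No two caps can be exceeded simultaneously, so the pair terms are all 0.
By inclusion–exclusion the count is 36 − 13 + 0 = 23.

23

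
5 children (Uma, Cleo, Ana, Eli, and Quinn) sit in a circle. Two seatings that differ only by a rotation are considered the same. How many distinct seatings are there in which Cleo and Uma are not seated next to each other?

12

Without the restriction there are (4)! = 24 seatings.
Those with Cleo next to Uma: fuse the pair into one unit and seat 4 units around a circle — 2·(3)! = 12.
Subtracting, 24 − 12 = 12.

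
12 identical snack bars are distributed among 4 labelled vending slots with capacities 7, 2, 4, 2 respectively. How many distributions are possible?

By stars and bars, unrestricted non-negative solutions to x_1+…+x_4 = 12 number C(12+3,3) = 455.
Subtract solutions that violate a single cap (substitute x_i' = x_i − (cap_i+1)): x_1 ≥ 8 gives C(7,3) = 35; x_2 ≥ 3 gives C(12,3) = 220; x_3 ≥ 5 gives C(10,3) = 120; x_4 ≥ 3 gives C(12,3) = 220. Together 595.
Add back pairs where two caps are both exceeded: 4 + 0 + 4 + 35 + 84 + 35 = 162.
Subtract triples: 0 + 0 + 0 + 4 = 4.
By inclusion–exclusion the count is 455 − 595 + 162 − 4 = 18.

18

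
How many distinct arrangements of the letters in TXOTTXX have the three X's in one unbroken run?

Treat the 3 copies of X as a single block. The multiset to arrange is then {XXX, O, T, T, T}, 5 items in all.
That gives (5)!/(3!) = 20 arrangements.

20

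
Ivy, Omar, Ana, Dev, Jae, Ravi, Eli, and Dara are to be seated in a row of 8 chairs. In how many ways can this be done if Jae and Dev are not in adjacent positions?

30240

Of the 8! = 40320 arrangements, those with Jae and Dev adjacent number 2 × 7! = 10080 (treat the pair as a block with 2 internal orders).
So 40320 − 10080 = 30240 arrangements keep them apart.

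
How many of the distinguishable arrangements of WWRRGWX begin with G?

60

Fix G in the first position and arrange the remaining 6 letters.
Those 6 letters have R appearing twice and W appearing 3 times, giving (6)!/(3!·2!) = 60.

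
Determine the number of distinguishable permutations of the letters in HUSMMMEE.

HUSMMMEE has 8 letters with E appearing twice and M appearing 3 times.
Dividing 8! = 40320 by 3!·2! = 12 for the repeated letters gives 3360.

3360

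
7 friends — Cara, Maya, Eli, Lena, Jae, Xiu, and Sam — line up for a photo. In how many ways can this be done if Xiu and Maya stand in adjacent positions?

1440

Treat {Xiu, Maya} as a single unit. There are 6 units to order, and the pair itself can be ordered 2 ways.
So the count is 2·(6)! = 1440.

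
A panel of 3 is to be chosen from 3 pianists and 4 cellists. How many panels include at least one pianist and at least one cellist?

Total 3-person selections from all 7: C(7,3) = 35.
Selections missing a whole group: no pianists → C(4,3) = 4; no cellists → C(3,3) = 1.
Both groups omitted at once is impossible, so 35 − 5 = 30.

30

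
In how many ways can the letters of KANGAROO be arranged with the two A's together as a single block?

Treat the 2 copies of A as a single block. The multiset to arrange is then {AA, G, K, N, O, O, R}, 7 items in all.
That gives (7)!/(2!) = 2520 arrangements.

2520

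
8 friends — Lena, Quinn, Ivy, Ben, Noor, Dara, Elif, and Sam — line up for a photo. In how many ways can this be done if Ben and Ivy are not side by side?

30240

There are 8! = 40320 arrangements in all. If Ben and Ivy are adjacent, merging them into one block gives 2·(7)! = 10080 arrangements.
Complementary counting: 40320 − 10080 = 30240.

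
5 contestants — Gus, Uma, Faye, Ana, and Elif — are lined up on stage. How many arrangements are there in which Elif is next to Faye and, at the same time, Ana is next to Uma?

Treat {Elif,Faye} as one block (2 orders) and {Ana,Uma} as another (2 orders).
That leaves 3 units to arrange: 2 × 2 × 3! = 4 × 6 = 24.

24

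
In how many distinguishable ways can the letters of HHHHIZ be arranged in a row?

30

Letter multiplicities in HHHHIZ: H×4, I×1, Z×1.
The number of distinct arrangements is 6!/(4!) = 720/24 = 30.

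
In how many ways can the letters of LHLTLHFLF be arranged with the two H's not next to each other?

2940

There are 9!/(4!·2!·2!) = 3780 arrangements of LHLTLHFLF in total.
If the two H's are adjacent, glue them into one block, leaving 8 items to arrange: (8)!/(4!·2!) = 840 ways.
Hence 3780 − 840 = 2940.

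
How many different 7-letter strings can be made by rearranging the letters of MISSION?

Letter multiplicities in MISSION: I×2, M×1, N×1, O×1, S×2.
Dividing 7! = 5040 by 2!·2! = 4 for the repeated letters gives 1260.

1260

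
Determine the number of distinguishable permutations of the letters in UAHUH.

30

UAHUH has 5 letters with H appearing twice and U appearing twice.
The number of distinct arrangements is 5!/(2!·2!) = 120/4 = 30.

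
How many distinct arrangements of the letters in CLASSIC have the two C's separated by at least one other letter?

900

Total arrangements of CLASSIC: 7!/(2!·2!) = 1260.
If the two C's are adjacent, glue them into one block, leaving 6 items to arrange: (6)!/(2!) = 360 ways.
Subtracting, 1260 − 360 = 900 arrangements keep the C's apart.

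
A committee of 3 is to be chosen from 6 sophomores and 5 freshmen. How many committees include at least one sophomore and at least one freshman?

135

Unrestricted: C(11,3) = 165 ways to pick any 3 of the 11.
Selections missing a whole group: no sophomores → C(5,3) = 10; no freshmen → C(6,3) = 20.
Both groups omitted at once is impossible, so 165 − 30 = 135.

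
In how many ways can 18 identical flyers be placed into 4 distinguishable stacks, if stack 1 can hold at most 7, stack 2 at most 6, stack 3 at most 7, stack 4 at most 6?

155

By stars and bars, unrestricted non-negative solutions to x_1+…+x_4 = 18 number C(18+3,3) = 1330.
Subtract solutions that violate a single cap (substitute x_i' = x_i − (cap_i+1)): x_1 ≥ 8 gives C(13,3) = 286; x_2 ≥ 7 gives C(14,3) = 364; x_3 ≥ 8 gives C(13,3) = 286; x_4 ≥ 7 gives C(14,3) = 364. Together 1300.
Add back pairs where two caps are both exceeded: 20 + 10 + 20 + 20 + 35 + 20 = 125.
By inclusion–exclusion the count is 1330 − 1300 + 125 = 155.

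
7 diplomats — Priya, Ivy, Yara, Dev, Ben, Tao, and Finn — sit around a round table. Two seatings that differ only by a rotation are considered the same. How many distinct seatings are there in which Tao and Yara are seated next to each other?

Treat {Tao, Yara} as one unit (2 internal orders) and seat the resulting 6 units around the table: (5)! circular arrangements.
So 2 × (5)! = 2 × 120 = 240.

240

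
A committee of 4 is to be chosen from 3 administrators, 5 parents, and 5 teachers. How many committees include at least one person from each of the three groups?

Total 4-person selections from all 13: C(13,4) = 715.
Subtract selections that omit an entire group: no administrators → C(10,4) = 210; no parents → C(8,4) = 70; no teachers → C(8,4) = 70.
Add back selections omitting two groups (i.e. drawn from a single group): C(3,4) + C(5,4) + C(5,4) = 10.
By inclusion–exclusion: 715 − 350 + 10 = 375.

375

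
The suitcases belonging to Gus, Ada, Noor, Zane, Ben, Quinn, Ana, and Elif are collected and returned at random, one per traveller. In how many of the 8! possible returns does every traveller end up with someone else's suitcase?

14833

This is the derangement count D_8: permutations of 8 items with no fixed point.
By inclusion–exclusion this is Σ_{j=0}^{8} (−1)^j C(8,j)·(8−j)!.
Computing: 40320 − 40320 + 20160 − 6720 + 1680 − 336 + 56 − 8 + 1 = 14833.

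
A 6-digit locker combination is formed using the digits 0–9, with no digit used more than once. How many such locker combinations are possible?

151200

With no repetition, fill the 6 digits in order: 10 choices, then 9, down to 5.
10 × 9 × 8 × 7 × 6 × 5 = 151200.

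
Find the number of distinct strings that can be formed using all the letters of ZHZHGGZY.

ZHZHGGZY has 8 letters with G appearing twice, H appearing twice, and Z appearing 3 times.
The number of distinct arrangements is 8!/(3!·2!·2!) = 40320/24 = 1680.

1680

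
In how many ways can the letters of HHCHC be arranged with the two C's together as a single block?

4

Treat the 2 copies of C as a single block. The multiset to arrange is then {CC, H, H, H}, 4 items in all.
That gives (4)!/(3!) = 4 arrangements.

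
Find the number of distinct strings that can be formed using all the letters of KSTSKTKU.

1680

Letter multiplicities in KSTSKTKU: K×3, S×2, T×2, U×1.
So there are 8! / (3!·2!·2!) = 1680 distinguishable arrangements.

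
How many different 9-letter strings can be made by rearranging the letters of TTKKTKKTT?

TTKKTKKTT has 9 letters with K appearing 4 times and T appearing 5 times.
So there are 9! / (5!·4!) = 126 distinguishable arrangements.

126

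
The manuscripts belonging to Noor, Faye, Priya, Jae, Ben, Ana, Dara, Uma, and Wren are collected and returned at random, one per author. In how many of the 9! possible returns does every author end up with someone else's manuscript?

Count assignments avoiding every fixed point. For any j of the 9 authors fixed to their own manuscript, the other 9−j can be arranged in (9−j)! ways.
By inclusion–exclusion this is Σ_{j=0}^{9} (−1)^j C(9,j)·(9−j)!.
Computing: 362880 − 362880 + 181440 − 60480 + 15120 − 3024 + 504 − 72 + 9 − 1 = 133496.

133496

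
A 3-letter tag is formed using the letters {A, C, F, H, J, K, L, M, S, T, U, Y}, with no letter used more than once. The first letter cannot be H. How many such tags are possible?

1210

The first letter has 12−1 = 11 choices (anything except H).
The remaining 2 letters are filled from the other 11 symbols without repetition: 11 × 10 = 110.
Total: 11 × 110 = 1210.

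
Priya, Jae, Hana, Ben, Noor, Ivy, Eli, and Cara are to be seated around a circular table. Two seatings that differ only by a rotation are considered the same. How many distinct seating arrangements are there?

Seat Priya anywhere (absorbing the rotational symmetry), then permute the other 7: (7)! = 5040.

5040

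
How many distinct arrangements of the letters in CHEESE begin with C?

With the first slot taken by C, it remains to arrange the other 5 letters (HEESE).
Those 5 letters have E appearing 3 times, giving (5)!/(3!) = 20.

20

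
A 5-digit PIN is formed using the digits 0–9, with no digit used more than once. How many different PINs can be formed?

30240

This is a permutation of 5 out of 10: P(10,5) = 10!/5!.
10 × 9 × 8 × 7 × 6 = 30240.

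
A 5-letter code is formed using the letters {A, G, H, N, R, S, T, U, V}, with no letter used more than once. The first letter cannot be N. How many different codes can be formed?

13440

The first letter has 9−1 = 8 choices (anything except N).
The remaining 4 letters are filled from the other 8 symbols without repetition: 8 × 7 × 6 × 5 = 1680.
Total: 8 × 1680 = 13440.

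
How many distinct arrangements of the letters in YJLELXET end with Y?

1260

With the last slot taken by Y, it remains to arrange the other 7 letters (JLELXET).
Those 7 letters have E appearing twice and L appearing twice, giving (7)!/(2!·2!) = 1260.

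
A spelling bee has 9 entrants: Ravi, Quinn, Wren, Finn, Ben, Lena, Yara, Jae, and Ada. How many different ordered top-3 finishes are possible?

There are 9 choices for 1st place, 8 for 2nd, and 7 for 3rd.
That gives 9 × 8 × 7 = 504.

504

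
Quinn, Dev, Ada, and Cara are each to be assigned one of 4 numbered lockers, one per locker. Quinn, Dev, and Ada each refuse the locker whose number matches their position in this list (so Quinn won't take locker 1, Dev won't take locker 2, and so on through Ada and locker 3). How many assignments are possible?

Let Aᵢ (for i ∈ {1, 2, 3}) be the placements that put person i in their forbidden locker. Any j of these fix j positions, leaving (4−j)! ways to fill the rest, and there are C(3,j) ways to pick which j.
By inclusion–exclusion, the number of valid placements is Σ_{j=0}^{3} (−1)^j C(3,j)·(4−j)!.
Computing: 24 − 18 + 6 − 1 = 11.

11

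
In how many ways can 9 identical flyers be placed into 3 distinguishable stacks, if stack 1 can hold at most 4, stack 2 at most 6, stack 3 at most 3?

Ignoring the caps, the number of non-negative solutions to x_1+…+x_3 = 9 is C(11,2) = 55.
Subtract solutions that violate a single cap (substitute x_i' = x_i − (cap_i+1)): x_1 ≥ 5 gives C(6,2) = 15; x_2 ≥ 7 gives C(4,2) = 6; x_3 ≥ 4 gives C(7,2) = 21. Together 42.
Add back pairs where two caps are both exceeded: 0 + 1 + 0 = 1.
By inclusion–exclusion the count is 55 − 42 + 1 = 14.

14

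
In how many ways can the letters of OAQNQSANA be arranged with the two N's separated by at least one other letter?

Total arrangements of OAQNQSANA: 9!/(3!·2!·2!) = 15120.
If the two N's are adjacent, glue them into one block, leaving 8 items to arrange: (8)!/(3!·2!) = 3360 ways.
Subtracting, 15120 − 3360 = 11760 arrangements keep the N's apart.

11760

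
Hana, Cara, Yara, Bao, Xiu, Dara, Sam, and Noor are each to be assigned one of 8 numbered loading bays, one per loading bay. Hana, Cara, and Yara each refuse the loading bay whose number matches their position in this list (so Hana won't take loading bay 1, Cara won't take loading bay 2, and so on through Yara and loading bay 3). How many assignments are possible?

27240

Let Aᵢ (for i ∈ {1, 2, 3}) be the placements that put person i in their forbidden loading bay. Any j of these fix j positions, leaving (8−j)! ways to fill the rest, and there are C(3,j) ways to pick which j.
By inclusion–exclusion, the number of valid placements is Σ_{j=0}^{3} (−1)^j C(3,j)·(8−j)!.
Computing: 40320 − 15120 + 2160 − 120 = 27240.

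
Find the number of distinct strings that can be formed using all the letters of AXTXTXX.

AXTXTXX has 7 letters with T appearing twice and X appearing 4 times.
The number of distinct arrangements is 7!/(4!·2!) = 5040/48 = 105.

105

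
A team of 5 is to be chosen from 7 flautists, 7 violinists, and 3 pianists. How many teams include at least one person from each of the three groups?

3724

Total 5-person selections from all 17: C(17,5) = 6188.
Selections missing a whole group: no flautists → C(10,5) = 252; no violinists → C(10,5) = 252; no pianists → C(14,5) = 2002.
Add back selections omitting two groups (i.e. drawn from a single group): C(7,5) + C(7,5) + C(3,5) = 42.
By inclusion–exclusion: 6188 − 2506 + 42 = 3724.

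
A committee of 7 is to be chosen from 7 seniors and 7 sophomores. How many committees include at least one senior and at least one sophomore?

3430

Unrestricted: C(14,7) = 3432 ways to pick any 7 of the 14.
Subtract selections that omit an entire group: no seniors → C(7,7) = 1; no sophomores → C(7,7) = 1.
Both groups omitted at once is impossible, so 3432 − 2 = 3430.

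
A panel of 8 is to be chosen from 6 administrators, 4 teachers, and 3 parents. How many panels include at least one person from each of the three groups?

1233

Unrestricted: C(13,8) = 1287 ways to pick any 8 of the 13.
Subtract selections that omit an entire group: no administrators → C(7,8) = 0; no teachers → C(9,8) = 9; no parents → C(10,8) = 45.
Add back selections omitting two groups (i.e. drawn from a single group): C(6,8) + C(4,8) + C(3,8) = 0.
By inclusion–exclusion: 1287 − 54 + 0 = 1233.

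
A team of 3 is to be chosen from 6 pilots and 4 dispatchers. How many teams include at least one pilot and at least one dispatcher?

Unrestricted: C(10,3) = 120 ways to pick any 3 of the 10.
Selections missing a whole group: no pilots → C(4,3) = 4; no dispatchers → C(6,3) = 20.
Both groups omitted at once is impossible, so 120 − 24 = 96.

96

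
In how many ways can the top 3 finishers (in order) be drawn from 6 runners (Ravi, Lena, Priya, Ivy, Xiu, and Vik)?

120

This is an ordered selection of 3 from 6: P(6,3).
That gives 6 × 5 × 4 = 120.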